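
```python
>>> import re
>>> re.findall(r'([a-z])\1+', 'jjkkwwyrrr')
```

The backreference `\1` re-matches whatever the first group consumed, character for character.
One capturing group, so `findall` returns just the captured substring from each match — 4 in all.

['j', 'k', 'w', 'r']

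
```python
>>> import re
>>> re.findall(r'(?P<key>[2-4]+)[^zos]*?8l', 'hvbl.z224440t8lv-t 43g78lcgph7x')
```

['22444', '43']

Pattern: one or more of a character in [2-4] (captured as 'key'); then zero or more of any character except [zos] (lazy), then the literal '8l'.
The `?` after the quantifier makes it lazy — it takes as little as possible before letting the rest of the pattern try.
Walking the string: at [6:15] match '224440t8l', group 1 = '22444'; at [19:25] match '43g78l', group 1 = '43'.
With a single group, `findall` returns only what that group captured — 2 items.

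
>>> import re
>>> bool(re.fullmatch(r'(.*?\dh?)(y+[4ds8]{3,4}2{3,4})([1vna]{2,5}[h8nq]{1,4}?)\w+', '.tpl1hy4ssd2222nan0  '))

The pattern matches zero or more of any character (lazy), then a digit, then optionally the literal 'h' (captured); then one or more of a literal 'y', then 3 to 4 of one of [4ds8], then 3 to 4 of the literal '2' (captured); then 2 to 5 of one of [1vna], then 1 to 4 of one of [h8nq] (lazy) (captured); then one or more of a word character.
For `fullmatch`, every character of the input must be accounted for by the pattern.
Here there's no way to consume every character, so the call returns None, and `bool(None)` is False.

False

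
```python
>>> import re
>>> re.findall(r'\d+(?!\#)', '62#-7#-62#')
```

['6', '6']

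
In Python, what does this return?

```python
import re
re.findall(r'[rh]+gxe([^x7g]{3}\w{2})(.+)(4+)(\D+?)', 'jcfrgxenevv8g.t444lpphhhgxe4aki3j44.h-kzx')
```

[('nevv8', 'g.t444lpphhhgxe4aki3j4', '4', '.')]

Because the quantifier is non-greedy, it stops expanding at the earliest point where the rest of the pattern can succeed.
4 groups means the one result is a tuple of 4 captured strings — 1 here.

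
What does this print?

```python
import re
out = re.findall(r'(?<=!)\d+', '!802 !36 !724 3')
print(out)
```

['802', '36', '724']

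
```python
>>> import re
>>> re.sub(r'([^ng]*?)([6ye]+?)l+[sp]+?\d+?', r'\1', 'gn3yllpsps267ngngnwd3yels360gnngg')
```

This matches zero or more of any character except [ng] (lazy) (captured); then one or more of one of [6ye] (lazy) (captured); then one or more of the literal 'l', then one or more of one of [sp] (lazy), then one or more of a digit (lazy).
Matches: at [2:11] → '3yllpsps2'; at [18:26] → 'wd3yels3'.
Each match is replaced using the text its own group 1 captured.

'gn367ngngnwd360gnngg'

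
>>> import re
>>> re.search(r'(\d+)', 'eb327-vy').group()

'327'

This matches one or more of a digit (captured).
`re.search` scans for the first position where the pattern succeeds.
The match spans [2:5] → '327'.
Captured: group 1 = '327'.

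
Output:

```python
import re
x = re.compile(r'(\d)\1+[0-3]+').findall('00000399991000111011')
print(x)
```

`\1` has to match the exact text group 1 already captured.
One capturing group, so `findall` returns just the captured substring from each match — 2 in all.

['0', '9']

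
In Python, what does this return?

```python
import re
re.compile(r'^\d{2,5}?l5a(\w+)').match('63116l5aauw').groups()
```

The pattern matches anchored at the start of the string; then 2 to 5 of a digit (lazy), then the literal 'l5a'; then one or more of a word character (captured).
With `match`, the pattern is implicitly anchored at the beginning.
The match spans [0:11] → '63116l5aauw'.
Captured: group 1 = 'auw'.

('auw',)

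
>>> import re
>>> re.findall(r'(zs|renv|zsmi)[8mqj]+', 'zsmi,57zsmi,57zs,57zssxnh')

['zs', 'zs']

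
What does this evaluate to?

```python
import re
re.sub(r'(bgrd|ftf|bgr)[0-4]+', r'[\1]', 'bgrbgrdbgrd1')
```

Matches: at [7:12] → 'bgrd1'.
The replacement refers to a captured group, so each match is rewritten using its own captured text.

'bgrbgrd[bgrd]'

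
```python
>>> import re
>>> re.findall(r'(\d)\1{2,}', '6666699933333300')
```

`\1` has to match the exact text group 1 already captured.
Walking the string: at [0:5] match '66666', group 1 = '6'; at [5:8] match '999', group 1 = '9'; at [8:14] match '333333', group 1 = '3'.
With a single group, `findall` returns only what that group captured — 3 items.

['6', '9', '3']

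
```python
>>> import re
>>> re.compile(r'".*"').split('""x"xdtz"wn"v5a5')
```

Matches to split on: at [0:12] → '""x"xdtz"wn"'.
`split` removes every match and returns the 2 fragments in between.

['', 'v5a5']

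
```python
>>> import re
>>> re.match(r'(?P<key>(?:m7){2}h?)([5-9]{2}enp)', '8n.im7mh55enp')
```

`re.match` only tries the pattern at the start of the string.
Here the string doesn't start with a match, so the call returns None.

None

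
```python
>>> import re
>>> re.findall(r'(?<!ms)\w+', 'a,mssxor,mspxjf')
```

The negative lookahead/lookbehind blocks any match where the forbidden context is present.
Scanning left to right: at [0:1] → 'a'; at [2:8] → 'mssxor'; at [9:15] → 'mspxjf'.
With no groups in the pattern, `findall` gives back each whole match — 3 here.

['a', 'mssxor', 'mspxjf']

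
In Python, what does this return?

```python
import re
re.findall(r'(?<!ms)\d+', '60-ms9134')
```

['60', '134']

Because the assertion is negative and zero-width, positions next to the forbidden text are skipped.
Scanning left to right: at [0:2] → '60'; at [6:9] → '134'.
`findall` yields the raw match text (2 of them) because the pattern has no groups.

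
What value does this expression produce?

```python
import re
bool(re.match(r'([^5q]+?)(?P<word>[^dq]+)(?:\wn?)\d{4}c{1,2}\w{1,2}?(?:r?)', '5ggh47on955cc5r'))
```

False

`re.match` only tries the pattern at the start of the string.
Here position 0 doesn't satisfy it, so the call returns None, and `bool(None)` is False.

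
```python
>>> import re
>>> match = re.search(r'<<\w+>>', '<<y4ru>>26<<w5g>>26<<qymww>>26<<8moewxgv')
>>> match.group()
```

`search` walks the string left to right and returns the first match it finds.
The match spans [0:8] → '<<y4ru>>'.

'<<y4ru>>'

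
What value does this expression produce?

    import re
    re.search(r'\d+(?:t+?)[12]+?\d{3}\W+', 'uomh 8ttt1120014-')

None

Pattern: one or more of a digit; then one or more of a literal 't' (lazy) (non-capturing group); then one or more of one of [12] (lazy), then exactly 3 of a digit, then one or more of a non-word character.
`re.search` scans for the first position where the pattern succeeds.
Here nothing in the string fits, so the call returns None.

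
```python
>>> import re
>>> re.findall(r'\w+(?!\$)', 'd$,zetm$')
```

['zet']

`(?!…)`/`(?<!…)` only lets a position through if the neighbouring text does NOT match; no characters are consumed.
Matches: at [3:6] → 'zet'.
With no groups in the pattern, `findall` gives back each whole match — 1 here.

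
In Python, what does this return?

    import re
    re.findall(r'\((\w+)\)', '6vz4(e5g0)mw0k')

['e5g0']

Matches: at [4:10] match '(e5g0)', group 1 = 'e5g0'.
One capturing group, so `findall` returns just the captured substring from the one match — 1 in all.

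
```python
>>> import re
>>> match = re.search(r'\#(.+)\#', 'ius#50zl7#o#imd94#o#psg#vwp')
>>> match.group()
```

`re.search` scans for the first position where the pattern succeeds.
The match spans [3:24] → '#50zl7#o#imd94#o#psg#'.
Captured: group 1 = '50zl7#o#imd94#o#psg'.

'#50zl7#o#imd94#o#psg#'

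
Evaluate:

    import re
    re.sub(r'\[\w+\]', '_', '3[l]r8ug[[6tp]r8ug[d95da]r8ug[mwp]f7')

'3_r8ug[_r8ug_r8ug_f7'

Every occurrence is swapped for '_'.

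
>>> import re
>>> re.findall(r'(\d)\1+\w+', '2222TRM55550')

The backreference `\1` re-matches whatever the first group consumed, character for character.
Scanning left to right: at [0:12] match '2222TRM55550', group 1 = '2'.
`findall` collects group 1 from the one match (1 total).

['2']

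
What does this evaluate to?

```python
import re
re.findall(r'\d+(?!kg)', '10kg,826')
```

['1', '826']

`(?!…)`/`(?<!…)` only lets a position through if the neighbouring text does NOT match; no characters are consumed.
`findall` yields the raw match text (2 of them) because the pattern has no groups.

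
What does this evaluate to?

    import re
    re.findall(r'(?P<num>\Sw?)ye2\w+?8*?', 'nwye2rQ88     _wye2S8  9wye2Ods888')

['nw', '_w', '9w']

Pattern: a non-whitespace character, then optionally a literal 'w' (captured as 'num'); then the literal 'ye2', then one or more of a word character (lazy), then zero or more of a literal '8' (lazy).
Scanning left to right: at [0:6] match 'nwye2r', group 1 = 'nw'; at [14:20] match '_wye2S', group 1 = '_w'; at [23:29] match '9wye2O', group 1 = '9w'.
Because there's exactly one group, `findall` drops the full match and keeps group 1 from each hit.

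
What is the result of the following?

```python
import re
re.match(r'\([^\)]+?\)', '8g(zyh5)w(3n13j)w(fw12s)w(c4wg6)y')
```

`re.match` won't scan ahead — the pattern has to work from the very first character.
Here the string doesn't start with a match, so the call returns None.

None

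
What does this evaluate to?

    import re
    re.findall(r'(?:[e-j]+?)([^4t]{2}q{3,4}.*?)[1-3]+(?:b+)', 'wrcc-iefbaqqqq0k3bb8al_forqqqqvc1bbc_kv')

['baqqqq0k', 'orqqqqvc']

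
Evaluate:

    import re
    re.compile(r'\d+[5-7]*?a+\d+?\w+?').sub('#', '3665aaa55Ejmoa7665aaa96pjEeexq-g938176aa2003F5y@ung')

'#Ejmoa#pjEeexq-g#03F5y@ung'

This matches one or more of a digit; then zero or more of a character in [5-7] (lazy), then one or more of a literal 'a', then one or more of a digit (lazy); then one or more of a word character (lazy).
Lazy quantifiers expand one character at a time until the remainder of the pattern can match.
Matches: at [0:9] → '3665aaa55'; at [14:23] → '7665aaa96'; at [32:42] → '938176aa20'.
Each match is replaced by '#'.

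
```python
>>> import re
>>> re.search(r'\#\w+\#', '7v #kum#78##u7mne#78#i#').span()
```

(3, 8)

`re.search` scans for the first position where the pattern succeeds.
The match spans [3:8] → '#kum#'.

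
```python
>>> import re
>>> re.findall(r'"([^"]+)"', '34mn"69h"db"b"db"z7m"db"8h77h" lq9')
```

['69h', 'b', 'z7m', '8h77h']

With a single group, `findall` returns only what that group captured — 4 items.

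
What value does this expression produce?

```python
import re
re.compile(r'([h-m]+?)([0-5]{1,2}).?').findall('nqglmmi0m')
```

[('lmmi', '0')]

This matches one or more of a character in [h-m] (lazy) (captured); then 1 to 2 of a character in [0-5] (captured); then optionally any character.
2 groups means the one result is a tuple of 2 captured strings — 1 here.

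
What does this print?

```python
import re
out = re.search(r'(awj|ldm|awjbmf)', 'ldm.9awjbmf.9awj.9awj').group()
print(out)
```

ldm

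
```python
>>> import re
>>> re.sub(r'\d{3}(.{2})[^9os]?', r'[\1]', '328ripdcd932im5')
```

'[ri]dcd[im]'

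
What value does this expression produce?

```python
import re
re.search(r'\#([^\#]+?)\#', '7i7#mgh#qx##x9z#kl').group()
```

'#mgh#'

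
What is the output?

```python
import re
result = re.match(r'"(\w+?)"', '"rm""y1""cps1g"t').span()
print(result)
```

(0, 4)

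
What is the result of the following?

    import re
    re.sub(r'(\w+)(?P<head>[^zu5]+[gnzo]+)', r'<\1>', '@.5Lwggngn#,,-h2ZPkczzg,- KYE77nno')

Pattern: one or more of a word character (captured); then one or more of any character except [zu5], then one or more of one of [gnzo] (captured as 'head').
Matches: at [2:23] → '5Lwggngn#,,-h2ZPkczzg'; at [26:34] → 'KYE77nno'.
The replacement refers to a captured group, so each match is rewritten using its own captured text.

'@.<5Lwggngn>,- <KYE77n>'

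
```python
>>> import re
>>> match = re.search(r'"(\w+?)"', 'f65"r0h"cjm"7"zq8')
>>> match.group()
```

'"r0h"'

`re.search` tries every starting position until one works.
The match spans [3:8] → '"r0h"'.
Captured: group 1 = 'r0h'.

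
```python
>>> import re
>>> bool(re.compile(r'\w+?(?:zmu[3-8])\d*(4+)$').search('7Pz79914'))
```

Pattern: one or more of a word character (lazy); then the literal 'zmu', then a character in [3-8] (non-capturing group); then zero or more of a digit; then one or more of a literal '4' (captured); then anchored at the end.
`search` walks the string left to right and returns the first match it finds.
Here nothing in the string fits, so the call returns None, and `bool(None)` is False.

False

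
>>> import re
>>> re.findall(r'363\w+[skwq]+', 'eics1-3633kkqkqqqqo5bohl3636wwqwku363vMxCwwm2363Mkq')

This matches the literal '363', then one or more of a word character; then one or more of one of [skwq].
Matches: at [6:51] → '3633kkqkqqqqo5bohl3636wwqwku363vMxCwwm2363Mkq'.
No capturing groups, so `findall` returns the 1 full match string.

['3633kkqkqqqqo5bohl3636wwqwku363vMxCwwm2363Mkq']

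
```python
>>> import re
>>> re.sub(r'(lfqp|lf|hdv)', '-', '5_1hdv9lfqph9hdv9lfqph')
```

The regex engine tests alternatives in the order written; an earlier branch that matches wins even if a later one would match more.
Matches: at [3:6] → 'hdv'; at [7:11] → 'lfqp'; at [13:16] → 'hdv'; at [17:21] → 'lfqp'.
Each match is replaced by '-'.

'5_1-9-h9-9-h'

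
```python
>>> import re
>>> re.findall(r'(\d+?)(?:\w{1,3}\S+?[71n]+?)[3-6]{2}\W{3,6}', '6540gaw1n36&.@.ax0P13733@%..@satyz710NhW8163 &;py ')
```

['6', '0']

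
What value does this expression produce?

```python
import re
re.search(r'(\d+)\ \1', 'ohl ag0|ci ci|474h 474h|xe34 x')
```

None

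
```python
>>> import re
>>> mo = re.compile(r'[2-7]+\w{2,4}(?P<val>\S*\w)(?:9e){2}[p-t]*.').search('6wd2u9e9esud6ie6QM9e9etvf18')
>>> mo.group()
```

This matches one or more of a character in [2-7], then 2 to 4 of a word character; then zero or more of a non-whitespace character, then a word character (captured as 'val'); then the literal '9e' repeated 2 times, then zero or more of a character in [p-t], then any character.
The match spans [0:24] → '6wd2u9e9esud6ie6QM9e9etv'.

'6wd2u9e9esud6ie6QM9e9etv'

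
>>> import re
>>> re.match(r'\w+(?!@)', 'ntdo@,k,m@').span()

The negative lookaround is zero-width — it rules out positions where the adjacent text would match, without consuming anything.
With `match`, the pattern is implicitly anchored at the beginning.
The match spans [0:3] → 'ntd'.

(0, 3)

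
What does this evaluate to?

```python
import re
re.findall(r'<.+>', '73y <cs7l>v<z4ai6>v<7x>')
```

Scanning left to right: at [4:23] → '<cs7l>v<z4ai6>v<7x>'.
`findall` yields the raw match text (1 of them) because the pattern has no groups.

['<cs7l>v<z4ai6>v<7x>']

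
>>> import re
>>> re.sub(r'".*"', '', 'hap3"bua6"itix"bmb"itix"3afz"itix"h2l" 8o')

Every occurrence is swapped for ''.

'hap3 8o'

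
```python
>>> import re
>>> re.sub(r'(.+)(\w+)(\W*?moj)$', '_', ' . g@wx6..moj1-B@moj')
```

'_'

The pattern matches one or more of any character (captured); then one or more of a word character (captured); then zero or more of a non-word character (lazy), then the literal 'moj' (captured); then anchored at the end.
Matches: at [0:20] → ' . g@wx6..moj1-B@moj'.
`sub` substitutes '_' at each match site.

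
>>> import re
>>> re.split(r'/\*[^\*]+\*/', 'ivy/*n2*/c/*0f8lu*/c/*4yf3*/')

Matches to split on: at [3:9] → '/*n2*/'; at [10:19] → '/*0f8lu*/'; at [20:28] → '/*4yf3*/'.
`split` removes every match and returns the 4 fragments in between.

['ivy', 'c', 'c', '']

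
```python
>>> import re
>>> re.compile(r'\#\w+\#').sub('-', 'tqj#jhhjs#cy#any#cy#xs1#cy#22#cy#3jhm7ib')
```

'tqj-cy-cy-cy-cy#3jhm7ib'

Matches: at [3:10] → '#jhhjs#'; at [12:17] → '#any#'; at [19:24] → '#xs1#'; at [26:30] → '#22#'.
`sub` substitutes '-' at each match site.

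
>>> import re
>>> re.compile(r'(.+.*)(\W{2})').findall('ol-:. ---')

[('ol-:. -', '--')]

Pattern: one or more of any character, then zero or more of any character (captured); then exactly 2 of a non-word character (captured).
Matches: at [0:9] match 'ol-:. ---', groups = ('ol-:. -', '--').
`findall` packs the 2 group values into a tuple for every match.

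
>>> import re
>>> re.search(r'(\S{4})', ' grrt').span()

Pattern: exactly 4 of a non-whitespace character (captured).
`search` walks the string left to right and returns the first match it finds.
The match spans [1:5] → 'grrt'.
Captured: group 1 = 'grrt'.

(1, 5)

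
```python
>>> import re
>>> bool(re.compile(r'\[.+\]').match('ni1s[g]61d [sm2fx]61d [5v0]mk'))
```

False

`re.match` only tries the pattern at the start of the string.
Here the string doesn't start with a match, so the call returns None, and `bool(None)` is False.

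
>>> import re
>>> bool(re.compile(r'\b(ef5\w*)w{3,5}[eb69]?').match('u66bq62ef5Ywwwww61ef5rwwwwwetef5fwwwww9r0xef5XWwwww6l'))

False

The pattern matches a word boundary (`\b`, zero-width); then the literal 'ef5', then zero or more of a word character (captured); then 3 to 5 of a literal 'w', then optionally one of [eb69].
`match` is anchored at position 0; if the pattern doesn't fit there, it returns None.
Here position 0 doesn't satisfy it, so the call returns None, and `bool(None)` is False.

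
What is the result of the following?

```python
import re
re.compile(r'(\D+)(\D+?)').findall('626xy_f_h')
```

[('xy_f_', 'h')]

Multiple groups make `findall` return tuples — one 2-tuple for the one match.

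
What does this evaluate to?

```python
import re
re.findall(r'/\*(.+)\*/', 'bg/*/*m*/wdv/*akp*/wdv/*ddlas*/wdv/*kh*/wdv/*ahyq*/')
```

Because there's exactly one group, `findall` drops the full match and keeps group 1 from the one hit.

['/*m*/wdv/*akp*/wdv/*ddlas*/wdv/*kh*/wdv/*ahyq']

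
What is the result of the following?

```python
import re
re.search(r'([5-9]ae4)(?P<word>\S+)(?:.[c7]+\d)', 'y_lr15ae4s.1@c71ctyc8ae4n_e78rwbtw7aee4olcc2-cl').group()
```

'5ae4s.1@c71ctyc8ae4n_e78rwbtw7aee4olcc2'

The pattern matches a character in [5-9], then the literal 'ae4' (captured); then one or more of a non-whitespace character (captured as 'word'); then any character, then one or more of one of [c7], then a digit (non-capturing group).
`search` walks the string left to right and returns the first match it finds.
The match spans [5:44] → '5ae4s.1@c71ctyc8ae4n_e78rwbtw7aee4olcc2'.
Captured: group 1 = '5ae4', group 2 = 's.1@c71ctyc8ae4n_e78rwbtw7aee4ol'.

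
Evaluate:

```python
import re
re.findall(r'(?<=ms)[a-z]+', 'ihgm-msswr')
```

The positive lookaround only admits positions where the adjacent text matches; those characters stay outside the span.
Since nothing is captured, `findall` lists the 1 matched substring directly.

['swr']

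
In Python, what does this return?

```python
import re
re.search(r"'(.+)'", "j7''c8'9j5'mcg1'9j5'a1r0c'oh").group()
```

`re.search` tries every starting position until one works.
The match spans [2:26] → "''c8'9j5'mcg1'9j5'a1r0c'".
Captured: group 1 = "'c8'9j5'mcg1'9j5'a1r0c".

"''c8'9j5'mcg1'9j5'a1r0c'"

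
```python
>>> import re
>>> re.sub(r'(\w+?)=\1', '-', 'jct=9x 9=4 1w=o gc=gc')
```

`\1` is not a pattern — it's the concrete string captured by group 1, re-applied verbatim.
`sub` substitutes '-' at each match site.

'jct=9x 9=4 1w=o -'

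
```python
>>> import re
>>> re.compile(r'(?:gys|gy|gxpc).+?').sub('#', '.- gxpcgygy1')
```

Matches: at [3:8] → 'gxpcg'; at [9:12] → 'gy1'.
Each match is replaced by '#'.

'.- #y#'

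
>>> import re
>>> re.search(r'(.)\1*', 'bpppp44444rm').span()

(0, 1)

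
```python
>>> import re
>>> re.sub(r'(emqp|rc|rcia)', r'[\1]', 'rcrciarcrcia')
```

Alternation tries branches left to right and keeps the first one that lets the overall match succeed at that position.
Matches: at [0:2] → 'rc'; at [2:4] → 'rc'; at [6:8] → 'rc'; at [8:10] → 'rc'.
Each match is replaced using the text its own group 1 captured.

'[rc][rc]ia[rc][rc]ia'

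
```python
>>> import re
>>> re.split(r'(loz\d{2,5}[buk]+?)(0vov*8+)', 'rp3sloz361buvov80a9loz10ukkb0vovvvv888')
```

Because the pattern has a capturing group, `split` also inserts each captured text between the pieces.

['rp3sloz361buvov80a9', 'loz10ukkb', '0vovvvv888', '']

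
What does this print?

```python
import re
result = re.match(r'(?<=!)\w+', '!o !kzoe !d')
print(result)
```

None

`re.match` won't scan ahead — the pattern has to work from the very first character.
Here position 0 doesn't satisfy it, so the call returns None.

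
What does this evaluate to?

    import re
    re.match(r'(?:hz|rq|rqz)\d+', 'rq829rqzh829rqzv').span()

(0, 5)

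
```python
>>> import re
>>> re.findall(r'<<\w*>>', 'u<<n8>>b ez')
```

['<<n8>>']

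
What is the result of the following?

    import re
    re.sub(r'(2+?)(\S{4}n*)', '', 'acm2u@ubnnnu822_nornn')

'acmu8rnn'

Pattern: one or more of a literal '2' (lazy) (captured); then exactly 4 of a non-whitespace character, then zero or more of the literal 'n' (captured).
Because the quantifier is non-greedy, it stops expanding at the earliest point where the rest of the pattern can succeed.
Matches: at [3:11] → '2u@ubnnn'; at [13:18] → '22_no'.
`sub` substitutes '' at each match site.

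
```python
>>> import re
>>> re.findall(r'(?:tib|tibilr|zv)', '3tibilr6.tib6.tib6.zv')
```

['tib', 'tib', 'tib', 'zv']

`|` is ordered: at each position the engine commits to the first alternative that works.
With no groups in the pattern, `findall` gives back each whole match — 4 here.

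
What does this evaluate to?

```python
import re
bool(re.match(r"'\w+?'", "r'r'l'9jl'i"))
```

False

`re.match` won't scan ahead — the pattern has to work from the very first character.
Here the pattern fails at index 0, so the call returns None, and `bool(None)` is False.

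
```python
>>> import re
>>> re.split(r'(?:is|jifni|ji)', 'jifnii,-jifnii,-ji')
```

['', 'i,-', 'i,-', '']

Branches in `(...|...)` are attempted left-to-right; the first branch that allows the whole pattern to succeed is taken.
Matches to split on: at [0:5] → 'jifni'; at [8:13] → 'jifni'; at [16:18] → 'ji'.
Splitting on the pattern gives 4 pieces.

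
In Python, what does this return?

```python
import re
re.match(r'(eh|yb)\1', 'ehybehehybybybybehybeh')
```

None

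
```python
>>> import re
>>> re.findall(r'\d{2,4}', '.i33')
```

['33']

This matches 2 to 4 of a digit.
Walking the string: at [2:4] → '33'.
Since nothing is captured, `findall` lists the 1 matched substring directly.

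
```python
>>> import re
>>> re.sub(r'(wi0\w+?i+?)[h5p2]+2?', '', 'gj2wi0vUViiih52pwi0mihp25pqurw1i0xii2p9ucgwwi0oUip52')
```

The pattern matches the literal 'wi0', then one or more of a word character (lazy), then one or more of the literal 'i' (lazy) (captured); then one or more of one of [h5p2], then optionally the literal '2'.
Matches: at [3:16] → 'wi0vUViiih52p'; at [16:26] → 'wi0mihp25p'; at [43:52] → 'wi0oUip52'.
`sub` substitutes '' at each match site.

'gj2qurw1i0xii2p9ucgw'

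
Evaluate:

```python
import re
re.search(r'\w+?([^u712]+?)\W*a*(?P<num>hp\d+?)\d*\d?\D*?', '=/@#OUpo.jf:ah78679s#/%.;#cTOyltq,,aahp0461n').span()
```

Pattern: one or more of a word character (lazy); then one or more of any character except [u712] (lazy) (captured); then zero or more of a non-word character, then zero or more of a literal 'a'; then the literal 'hp', then one or more of a digit (lazy) (captured as 'num'); then zero or more of a digit, then optionally a digit, then zero or more of a non-digit (lazy).
`re.search` tries every starting position until one works.
The match spans [12:43] → 'ah78679s#/%.;#cTOyltq,,aahp0461'.
Captured: group 1 = '9s#/%.;#cTOyltq', group 2 = 'hp0'.

(12, 43)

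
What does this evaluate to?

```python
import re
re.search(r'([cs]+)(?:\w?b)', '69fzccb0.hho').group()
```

'ccb'

The match spans [4:7] → 'ccb'.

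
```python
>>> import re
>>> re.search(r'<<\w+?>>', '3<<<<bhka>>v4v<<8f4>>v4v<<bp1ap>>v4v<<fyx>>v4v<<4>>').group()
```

'<<bhka>>'

The match spans [3:11] → '<<bhka>>'.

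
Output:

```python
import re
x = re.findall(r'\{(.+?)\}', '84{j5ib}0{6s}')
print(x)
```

['j5ib', '6s']

The `?` after the quantifier makes it lazy — it takes as little as possible before letting the rest of the pattern try.
One capturing group, so `findall` returns just the captured substring from each match — 2 in all.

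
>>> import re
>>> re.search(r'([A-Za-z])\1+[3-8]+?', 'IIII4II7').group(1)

'I'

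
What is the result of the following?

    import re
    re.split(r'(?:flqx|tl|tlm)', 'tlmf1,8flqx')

The regex engine tests alternatives in the order written; an earlier branch that matches wins even if a later one would match more.
Matches to split on: at [0:2] → 'tl'; at [7:11] → 'flqx'.
The string is cut at each match, leaving 3 pieces.

['', 'mf1,8', '']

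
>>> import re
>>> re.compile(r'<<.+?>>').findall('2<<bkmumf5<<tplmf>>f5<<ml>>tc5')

['<<bkmumf5<<tplmf>>', '<<ml>>']

Walking the string: at [1:19] → '<<bkmumf5<<tplmf>>'; at [21:27] → '<<ml>>'.
No capturing groups, so `findall` returns the 2 full match strings.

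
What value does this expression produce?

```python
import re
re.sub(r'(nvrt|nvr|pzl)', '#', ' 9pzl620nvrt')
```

`|` is ordered: at each position the engine commits to the first alternative that works.
Each match is replaced by '#'.

' 9#620#'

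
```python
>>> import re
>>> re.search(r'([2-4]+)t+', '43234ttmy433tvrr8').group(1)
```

'43234'

The match spans [0:7] → '43234tt'.
Captured: group 1 = '43234'.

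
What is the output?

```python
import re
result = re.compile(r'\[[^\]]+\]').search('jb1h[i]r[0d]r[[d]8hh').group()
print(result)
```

Unlike `match`, `search` isn't anchored — it looks for the pattern anywhere in the string.
The match spans [4:7] → '[i]'.

[i]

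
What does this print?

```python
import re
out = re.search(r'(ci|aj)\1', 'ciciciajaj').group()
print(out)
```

`\1` has to match the exact text group 1 already captured.
The match spans [0:4] → 'cici'.

cici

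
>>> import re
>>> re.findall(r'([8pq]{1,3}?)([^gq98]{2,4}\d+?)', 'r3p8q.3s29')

[('p8q', '.3s29')]

The pattern matches 1 to 3 of one of [8pq] (lazy) (captured); then 2 to 4 of any character except [gq98], then one or more of a digit (lazy) (captured).
Matches: at [2:10] match 'p8q.3s29', groups = ('p8q', '.3s29').
With 2 capturing groups, `findall` returns a 2-tuple per match.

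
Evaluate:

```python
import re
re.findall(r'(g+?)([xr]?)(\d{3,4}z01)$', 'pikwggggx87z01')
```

This matches one or more of a literal 'g' (lazy) (captured); then optionally one of [xr] (captured); then 3 to 4 of a digit, then the literal 'z01' (captured); then anchored at the end.
`findall` packs the 3 group values into a tuple for every match.
Nothing in the string satisfies the pattern, so the list is empty.

[]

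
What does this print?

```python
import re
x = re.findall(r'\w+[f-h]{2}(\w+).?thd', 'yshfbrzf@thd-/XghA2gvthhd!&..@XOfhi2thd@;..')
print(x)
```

['brzf', 'i2']

One capturing group, so `findall` returns just the captured substring from each match — 2 in all.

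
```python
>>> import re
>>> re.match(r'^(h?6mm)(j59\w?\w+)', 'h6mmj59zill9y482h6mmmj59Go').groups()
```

('h6mm', 'j59zill9y482h6mmmj59Go')

The pattern matches anchored at the start of the string; then optionally a literal 'h', then the literal '6mm' (captured); then the literal 'j59', then optionally a word character, then one or more of a word character (captured).
`re.match` won't scan ahead — the pattern has to work from the very first character.
The match spans [0:26] → 'h6mmj59zill9y482h6mmmj59Go'.
Captured: group 1 = 'h6mm', group 2 = 'j59zill9y482h6mmmj59Go'.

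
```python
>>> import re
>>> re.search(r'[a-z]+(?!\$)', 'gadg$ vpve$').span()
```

(0, 3)

The negative lookahead/lookbehind blocks any match where the forbidden context is present.
The match spans [0:3] → 'gad'.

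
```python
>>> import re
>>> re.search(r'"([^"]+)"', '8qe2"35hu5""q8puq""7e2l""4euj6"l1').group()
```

'"35hu5"'

`re.search` scans for the first position where the pattern succeeds.
The match spans [4:11] → '"35hu5"'.
Captured: group 1 = '35hu5'.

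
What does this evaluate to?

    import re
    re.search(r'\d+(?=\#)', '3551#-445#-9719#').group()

Lookahead/lookbehind check context without consuming it, so the matched span excludes the asserted characters.
Unlike `match`, `search` isn't anchored — it looks for the pattern anywhere in the string.
The match spans [0:4] → '3551'.

'3551'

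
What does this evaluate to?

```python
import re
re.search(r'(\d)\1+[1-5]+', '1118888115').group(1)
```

The match spans [0:3] → '111'.
Captured: group 1 = '1'.

'1'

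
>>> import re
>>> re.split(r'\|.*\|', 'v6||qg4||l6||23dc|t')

['v6', 't']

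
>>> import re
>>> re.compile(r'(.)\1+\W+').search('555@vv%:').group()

'555@'

After group 1 captures some text, `\1` only succeeds where that same text appears again.
The match spans [0:4] → '555@'.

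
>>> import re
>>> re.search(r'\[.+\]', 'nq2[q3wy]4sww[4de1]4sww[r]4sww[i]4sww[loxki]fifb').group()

'[q3wy]4sww[4de1]4sww[r]4sww[i]4sww[loxki]'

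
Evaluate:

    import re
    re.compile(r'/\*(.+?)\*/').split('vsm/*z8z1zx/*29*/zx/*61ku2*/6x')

With the lazy modifier that quantifier settles for the fewest repetitions that let the rest of the pattern succeed (the atoms after it are unaffected and can still be greedy).
`re.split` interleaves the captured-group text with the surrounding fragments.

['vsm', 'z8z1zx/*29', 'zx', '61ku2', '6x']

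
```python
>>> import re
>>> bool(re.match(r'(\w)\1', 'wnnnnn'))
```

False

`re.match` won't scan ahead — the pattern has to work from the very first character.
Here the pattern fails at index 0, so the call returns None, and `bool(None)` is False.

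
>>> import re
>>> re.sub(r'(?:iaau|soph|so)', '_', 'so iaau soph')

`|` is ordered: at each position the engine commits to the first alternative that works.
Matches: at [0:2] → 'so'; at [3:7] → 'iaau'; at [8:12] → 'soph'.
`sub` substitutes '_' at each match site.

'_ _ _'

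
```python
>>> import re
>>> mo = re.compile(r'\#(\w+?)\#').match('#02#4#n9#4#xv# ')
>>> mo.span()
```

With `match`, the pattern is implicitly anchored at the beginning.
The match spans [0:4] → '#02#'.
Captured: group 1 = '02'.

(0, 4)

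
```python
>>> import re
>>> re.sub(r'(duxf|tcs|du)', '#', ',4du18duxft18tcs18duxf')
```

Branches in `(...|...)` are attempted left-to-right; the first branch that allows the whole pattern to succeed is taken.
Matches: at [2:4] → 'du'; at [6:10] → 'duxf'; at [13:16] → 'tcs'; at [18:22] → 'duxf'.
`sub` substitutes '#' at each match site.

',4#18#t18#18#'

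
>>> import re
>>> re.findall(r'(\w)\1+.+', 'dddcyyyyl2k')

['d']

A backreference is literal: `\1` must see the identical characters the first group matched.
Scanning left to right: at [0:11] match 'dddcyyyyl2k', group 1 = 'd'.
Because there's exactly one group, `findall` drops the full match and keeps group 1 from the one hit.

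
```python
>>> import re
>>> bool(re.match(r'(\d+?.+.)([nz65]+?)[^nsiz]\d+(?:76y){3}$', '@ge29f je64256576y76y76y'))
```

False

The pattern matches one or more of a digit (lazy), then one or more of any character, then any character (captured); then one or more of one of [nz65] (lazy) (captured); then any character except [nsiz], then one or more of a digit, then the literal '76y' repeated 3 times; then anchored at the end.
With `match`, the pattern is implicitly anchored at the beginning.
Here the pattern fails at index 0, so the call returns None, and `bool(None)` is False.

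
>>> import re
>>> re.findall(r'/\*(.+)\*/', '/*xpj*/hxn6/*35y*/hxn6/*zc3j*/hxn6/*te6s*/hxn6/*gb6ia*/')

['xpj*/hxn6/*35y*/hxn6/*zc3j*/hxn6/*te6s*/hxn6/*gb6ia']

Scanning left to right: at [0:55] match '/*xpj*/hxn6/*35y*/hxn6/*zc3j*/hxn6/*te6s*/hxn6/*gb6ia*/', group 1 = 'xpj*/hxn6/*35y*/hxn6/*zc3j*/hxn6/*te6s*/hxn6/*gb6ia'.
One capturing group, so `findall` returns just the captured substring from the one match — 1 in all.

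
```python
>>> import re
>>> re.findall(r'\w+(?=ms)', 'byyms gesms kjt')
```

['byy', 'ges']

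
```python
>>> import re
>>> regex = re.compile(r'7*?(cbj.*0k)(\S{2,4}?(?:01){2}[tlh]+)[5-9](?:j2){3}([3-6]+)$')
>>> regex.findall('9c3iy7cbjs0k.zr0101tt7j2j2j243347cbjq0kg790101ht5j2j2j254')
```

Pattern: zero or more of a literal '7' (lazy); then the literal 'cbj', then zero or more of any character, then the literal '0k' (captured); then 2 to 4 of a non-whitespace character (lazy), then the literal '01' repeated 2 times, then one or more of one of [tlh] (captured); then a character in [5-9], then the literal 'j2' repeated 3 times; then one or more of a character in [3-6] (captured); then anchored at the end.
3 groups means the one result is a tuple of 3 captured strings — 1 here.

[('cbjs0k.zr0101tt7j2j2j243347cbjq0k', 'g790101ht', '54')]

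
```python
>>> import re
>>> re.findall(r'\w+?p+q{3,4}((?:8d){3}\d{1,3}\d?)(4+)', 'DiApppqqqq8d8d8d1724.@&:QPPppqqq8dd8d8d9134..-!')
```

The pattern matches one or more of a word character (lazy), then one or more of the literal 'p', then 3 to 4 of the literal 'q'; then the literal '8d' repeated 3 times, then 1 to 3 of a digit, then optionally a digit (captured); then one or more of a literal '4' (captured).
Matches: at [0:20] match 'DiApppqqqq8d8d8d1724', groups = ('8d8d8d172', '4').
Multiple groups make `findall` return tuples — one 2-tuple for the one match.

[('8d8d8d172', '4')]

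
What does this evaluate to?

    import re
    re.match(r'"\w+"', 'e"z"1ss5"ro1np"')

With `match`, the pattern is implicitly anchored at the beginning.
Here the string doesn't start with a match, so the call returns None.

None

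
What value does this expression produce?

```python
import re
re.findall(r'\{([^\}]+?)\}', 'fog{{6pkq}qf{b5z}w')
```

`findall` collects group 1 from each match (2 total).

['{6pkq', 'b5z']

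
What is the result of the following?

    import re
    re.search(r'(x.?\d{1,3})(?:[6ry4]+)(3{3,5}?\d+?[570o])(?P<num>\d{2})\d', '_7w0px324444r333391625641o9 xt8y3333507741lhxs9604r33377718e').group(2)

'333391625'

The match spans [5:25] → 'x324444r333391625641'.
Captured: group 1 = 'x3244', group 2 = '333391625', group 3 = '64'.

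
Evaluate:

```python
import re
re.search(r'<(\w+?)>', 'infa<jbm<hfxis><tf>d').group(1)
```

'hfxis'

`search` walks the string left to right and returns the first match it finds.
The match spans [8:15] → '<hfxis>'.
Captured: group 1 = 'hfxis'.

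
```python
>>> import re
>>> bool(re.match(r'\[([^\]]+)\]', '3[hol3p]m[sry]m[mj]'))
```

With `match`, the pattern is implicitly anchored at the beginning.
Here position 0 doesn't satisfy it, so the call returns None, and `bool(None)` is False.

False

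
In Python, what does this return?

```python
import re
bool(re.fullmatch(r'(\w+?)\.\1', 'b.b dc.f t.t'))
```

False

For `fullmatch`, every character of the input must be accounted for by the pattern.
Here the pattern can't cover the whole string, so the call returns None, and `bool(None)` is False.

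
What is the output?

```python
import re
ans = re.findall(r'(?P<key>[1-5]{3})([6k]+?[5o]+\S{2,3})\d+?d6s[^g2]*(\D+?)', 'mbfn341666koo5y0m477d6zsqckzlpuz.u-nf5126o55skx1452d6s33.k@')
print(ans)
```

This matches exactly 3 of a character in [1-5] (captured as 'key'); then one or more of one of [6k] (lazy), then one or more of one of [5o], then 2 to 3 of a non-whitespace character (captured); then one or more of a digit (lazy); then the literal 'd6s', then zero or more of any character except [g2]; then one or more of a non-digit (lazy) (captured).
Matches: at [37:59] match '5126o55skx1452d6s33.k@', groups = ('512', '6o55skx', '@').
`findall` packs the 3 group values into a tuple for every match.

[('512', '6o55skx', '@')]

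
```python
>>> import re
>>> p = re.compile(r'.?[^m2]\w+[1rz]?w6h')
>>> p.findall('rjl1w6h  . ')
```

['rjl1w6h']

Pattern: optionally any character, then any character except [m2]; then one or more of a word character; then optionally one of [1rz], then the literal 'w6h'.
Matches: at [0:7] → 'rjl1w6h'.
`findall` yields the raw match text (1 of them) because the pattern has no groups.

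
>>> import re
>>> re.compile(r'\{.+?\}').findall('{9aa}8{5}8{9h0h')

['{9aa}', '{5}']

Walking the string: at [0:5] → '{9aa}'; at [6:9] → '{5}'.
No capturing groups, so `findall` returns the 2 full match strings.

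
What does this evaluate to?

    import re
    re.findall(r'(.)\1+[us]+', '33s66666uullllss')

['3', '6', 'l']

`\1` has to match the exact text group 1 already captured.
Matches: at [0:3] match '33s', group 1 = '3'; at [3:10] match '66666uu', group 1 = '6'; at [10:16] match 'llllss', group 1 = 'l'.
One capturing group, so `findall` returns just the captured substring from each match — 3 in all.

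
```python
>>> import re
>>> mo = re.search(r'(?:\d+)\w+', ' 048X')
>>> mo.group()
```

The pattern matches one or more of a digit (non-capturing group); then one or more of a word character.
The match spans [1:5] → '048X'.

'048X'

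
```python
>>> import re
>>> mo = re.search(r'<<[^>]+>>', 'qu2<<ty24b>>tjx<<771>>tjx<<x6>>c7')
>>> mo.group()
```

'<<ty24b>>'

The match spans [3:12] → '<<ty24b>>'.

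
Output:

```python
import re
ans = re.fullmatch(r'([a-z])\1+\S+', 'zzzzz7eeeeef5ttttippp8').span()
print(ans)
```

(0, 22)

`fullmatch` succeeds only if the pattern covers the string from start to end.
The match spans [0:22] → 'zzzzz7eeeeef5ttttippp8'.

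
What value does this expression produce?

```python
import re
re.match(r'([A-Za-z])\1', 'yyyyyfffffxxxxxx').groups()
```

('y',)

The match spans [0:2] → 'yy'.
Captured: group 1 = 'y'.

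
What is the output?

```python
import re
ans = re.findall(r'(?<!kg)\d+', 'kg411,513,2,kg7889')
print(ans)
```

['11', '513', '2', '889']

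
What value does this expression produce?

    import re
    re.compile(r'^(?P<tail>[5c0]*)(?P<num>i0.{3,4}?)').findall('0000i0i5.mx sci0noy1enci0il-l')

[('0000', 'i0i5.')]

Pattern: anchored at the start of the string; then zero or more of one of [5c0] (captured as 'tail'); then the literal 'i0', then 3 to 4 of any character (lazy) (captured as 'num').
Matches: at [0:9] match '0000i0i5.', groups = ('0000', 'i0i5.').
With 2 capturing groups, `findall` returns a 2-tuple per match.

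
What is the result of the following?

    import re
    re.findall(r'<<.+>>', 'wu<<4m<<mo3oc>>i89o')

['<<4m<<mo3oc>>']

Matches: at [2:15] → '<<4m<<mo3oc>>'.
Since nothing is captured, `findall` lists the 1 matched substring directly.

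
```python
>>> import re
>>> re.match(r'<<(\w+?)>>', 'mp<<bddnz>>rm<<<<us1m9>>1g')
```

None

`re.match` only tries the pattern at the start of the string.
Here the string doesn't start with a match, so the call returns None.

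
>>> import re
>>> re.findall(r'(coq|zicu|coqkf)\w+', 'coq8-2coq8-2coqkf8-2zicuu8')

Alternation tries branches left to right and keeps the first one that lets the overall match succeed at that position.
`findall` collects group 1 from each match (4 total).

['coq', 'coq', 'coq', 'zicu']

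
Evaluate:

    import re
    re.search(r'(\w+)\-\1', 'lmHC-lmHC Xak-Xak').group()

`\1` is not a pattern — it's the concrete string captured by group 1, re-applied verbatim.
The match spans [0:9] → 'lmHC-lmHC'.

'lmHC-lmHC'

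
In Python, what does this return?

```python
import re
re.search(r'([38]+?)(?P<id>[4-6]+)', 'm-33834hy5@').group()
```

This matches one or more of one of [38] (lazy) (captured); then one or more of a character in [4-6] (captured as 'id').
`search` walks the string left to right and returns the first match it finds.
The match spans [2:7] → '33834'.
Captured: group 1 = '3383', group 2 = '4'.

'33834'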